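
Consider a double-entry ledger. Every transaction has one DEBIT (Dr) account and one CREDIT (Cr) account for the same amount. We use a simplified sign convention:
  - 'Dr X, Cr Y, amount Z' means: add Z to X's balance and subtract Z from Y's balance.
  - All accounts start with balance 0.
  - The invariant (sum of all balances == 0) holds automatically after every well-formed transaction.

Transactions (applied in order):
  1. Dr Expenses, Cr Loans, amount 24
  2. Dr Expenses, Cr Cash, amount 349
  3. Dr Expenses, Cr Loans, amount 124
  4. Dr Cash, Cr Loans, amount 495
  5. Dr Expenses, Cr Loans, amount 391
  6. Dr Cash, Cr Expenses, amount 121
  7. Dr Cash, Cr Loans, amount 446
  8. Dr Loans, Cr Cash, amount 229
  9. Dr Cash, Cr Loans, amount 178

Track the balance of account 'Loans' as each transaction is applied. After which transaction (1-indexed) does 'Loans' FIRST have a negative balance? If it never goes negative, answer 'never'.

Answer: 1

Derivation:
After txn 1: Loans=-24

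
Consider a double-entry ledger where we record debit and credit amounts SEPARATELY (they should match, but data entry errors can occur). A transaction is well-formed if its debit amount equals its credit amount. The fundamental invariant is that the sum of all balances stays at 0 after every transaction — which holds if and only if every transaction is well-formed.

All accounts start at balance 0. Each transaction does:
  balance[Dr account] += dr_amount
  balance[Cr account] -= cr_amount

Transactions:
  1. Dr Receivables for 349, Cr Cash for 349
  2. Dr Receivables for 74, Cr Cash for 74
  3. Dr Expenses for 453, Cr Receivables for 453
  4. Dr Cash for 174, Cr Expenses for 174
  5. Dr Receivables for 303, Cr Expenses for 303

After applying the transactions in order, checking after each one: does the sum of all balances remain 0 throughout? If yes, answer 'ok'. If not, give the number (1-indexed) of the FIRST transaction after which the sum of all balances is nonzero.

Answer: ok

Derivation:
After txn 1: dr=349 cr=349 sum_balances=0
After txn 2: dr=74 cr=74 sum_balances=0
After txn 3: dr=453 cr=453 sum_balances=0
After txn 4: dr=174 cr=174 sum_balances=0
After txn 5: dr=303 cr=303 sum_balances=0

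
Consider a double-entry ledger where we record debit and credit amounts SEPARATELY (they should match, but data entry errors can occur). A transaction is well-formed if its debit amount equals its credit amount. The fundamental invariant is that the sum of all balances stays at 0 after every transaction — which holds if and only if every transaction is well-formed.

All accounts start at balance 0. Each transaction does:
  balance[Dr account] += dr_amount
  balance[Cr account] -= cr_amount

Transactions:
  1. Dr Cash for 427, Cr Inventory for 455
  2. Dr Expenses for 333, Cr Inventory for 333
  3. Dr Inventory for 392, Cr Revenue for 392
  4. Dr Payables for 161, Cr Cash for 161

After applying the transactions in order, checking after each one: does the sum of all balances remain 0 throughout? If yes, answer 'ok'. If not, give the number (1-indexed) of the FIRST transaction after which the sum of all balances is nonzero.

After txn 1: dr=427 cr=455 sum_balances=-28
After txn 2: dr=333 cr=333 sum_balances=-28
After txn 3: dr=392 cr=392 sum_balances=-28
After txn 4: dr=161 cr=161 sum_balances=-28

Answer: 1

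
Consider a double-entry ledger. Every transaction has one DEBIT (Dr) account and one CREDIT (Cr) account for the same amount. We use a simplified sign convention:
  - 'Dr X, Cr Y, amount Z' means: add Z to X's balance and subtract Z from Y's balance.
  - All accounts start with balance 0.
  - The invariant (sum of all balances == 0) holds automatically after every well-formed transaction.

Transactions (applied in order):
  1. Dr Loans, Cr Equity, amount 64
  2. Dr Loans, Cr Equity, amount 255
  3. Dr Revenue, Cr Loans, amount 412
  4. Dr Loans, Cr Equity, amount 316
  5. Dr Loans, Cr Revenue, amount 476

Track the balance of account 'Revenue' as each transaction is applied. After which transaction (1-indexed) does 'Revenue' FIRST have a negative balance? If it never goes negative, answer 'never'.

After txn 1: Revenue=0
After txn 2: Revenue=0
After txn 3: Revenue=412
After txn 4: Revenue=412
After txn 5: Revenue=-64

Answer: 5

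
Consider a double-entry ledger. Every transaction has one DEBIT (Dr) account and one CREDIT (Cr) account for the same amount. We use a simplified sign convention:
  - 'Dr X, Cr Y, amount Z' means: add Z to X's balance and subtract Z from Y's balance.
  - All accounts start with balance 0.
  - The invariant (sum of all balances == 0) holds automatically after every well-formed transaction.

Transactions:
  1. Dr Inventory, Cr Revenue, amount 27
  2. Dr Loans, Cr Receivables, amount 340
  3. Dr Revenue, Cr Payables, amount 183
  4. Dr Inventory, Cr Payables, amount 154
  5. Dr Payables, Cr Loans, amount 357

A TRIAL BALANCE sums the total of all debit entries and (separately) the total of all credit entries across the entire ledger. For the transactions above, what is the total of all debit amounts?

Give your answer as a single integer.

Answer: 1061

Derivation:
Txn 1: debit+=27
Txn 2: debit+=340
Txn 3: debit+=183
Txn 4: debit+=154
Txn 5: debit+=357
Total debits = 1061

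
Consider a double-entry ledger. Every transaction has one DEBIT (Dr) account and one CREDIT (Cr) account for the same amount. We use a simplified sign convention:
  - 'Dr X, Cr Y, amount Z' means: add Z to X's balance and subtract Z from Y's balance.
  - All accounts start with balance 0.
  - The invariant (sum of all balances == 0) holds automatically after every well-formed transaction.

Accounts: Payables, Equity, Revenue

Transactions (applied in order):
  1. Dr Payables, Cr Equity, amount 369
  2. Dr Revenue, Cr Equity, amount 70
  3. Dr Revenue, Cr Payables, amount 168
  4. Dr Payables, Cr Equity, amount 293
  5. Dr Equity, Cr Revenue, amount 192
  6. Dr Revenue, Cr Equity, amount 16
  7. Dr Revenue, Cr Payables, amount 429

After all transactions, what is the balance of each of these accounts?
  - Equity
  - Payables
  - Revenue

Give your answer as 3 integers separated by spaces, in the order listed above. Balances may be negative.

Answer: -556 65 491

Derivation:
After txn 1 (Dr Payables, Cr Equity, amount 369): Equity=-369 Payables=369
After txn 2 (Dr Revenue, Cr Equity, amount 70): Equity=-439 Payables=369 Revenue=70
After txn 3 (Dr Revenue, Cr Payables, amount 168): Equity=-439 Payables=201 Revenue=238
After txn 4 (Dr Payables, Cr Equity, amount 293): Equity=-732 Payables=494 Revenue=238
After txn 5 (Dr Equity, Cr Revenue, amount 192): Equity=-540 Payables=494 Revenue=46
After txn 6 (Dr Revenue, Cr Equity, amount 16): Equity=-556 Payables=494 Revenue=62
After txn 7 (Dr Revenue, Cr Payables, amount 429): Equity=-556 Payables=65 Revenue=491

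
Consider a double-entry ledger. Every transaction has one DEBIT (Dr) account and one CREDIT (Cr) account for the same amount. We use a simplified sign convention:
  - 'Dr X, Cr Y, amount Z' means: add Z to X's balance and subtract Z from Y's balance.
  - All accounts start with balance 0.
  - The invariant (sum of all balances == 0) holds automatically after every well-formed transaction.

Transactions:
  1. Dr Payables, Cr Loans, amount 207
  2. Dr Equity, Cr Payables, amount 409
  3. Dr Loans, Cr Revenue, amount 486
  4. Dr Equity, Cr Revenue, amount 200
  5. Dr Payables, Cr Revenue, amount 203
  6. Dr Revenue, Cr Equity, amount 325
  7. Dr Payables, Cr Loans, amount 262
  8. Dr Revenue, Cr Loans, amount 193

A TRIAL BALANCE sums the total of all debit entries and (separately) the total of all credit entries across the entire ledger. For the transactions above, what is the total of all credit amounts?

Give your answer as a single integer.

Answer: 2285

Derivation:
Txn 1: credit+=207
Txn 2: credit+=409
Txn 3: credit+=486
Txn 4: credit+=200
Txn 5: credit+=203
Txn 6: credit+=325
Txn 7: credit+=262
Txn 8: credit+=193
Total credits = 2285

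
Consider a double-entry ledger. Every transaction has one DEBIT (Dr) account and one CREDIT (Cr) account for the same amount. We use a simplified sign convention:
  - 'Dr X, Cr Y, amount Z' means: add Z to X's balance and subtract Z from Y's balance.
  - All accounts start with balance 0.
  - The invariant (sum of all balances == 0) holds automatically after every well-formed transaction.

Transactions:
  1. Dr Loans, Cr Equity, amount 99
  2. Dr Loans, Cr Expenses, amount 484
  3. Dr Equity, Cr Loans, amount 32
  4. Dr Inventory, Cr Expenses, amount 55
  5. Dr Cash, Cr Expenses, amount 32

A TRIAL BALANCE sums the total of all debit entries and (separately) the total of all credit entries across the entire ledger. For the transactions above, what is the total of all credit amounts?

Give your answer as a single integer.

Txn 1: credit+=99
Txn 2: credit+=484
Txn 3: credit+=32
Txn 4: credit+=55
Txn 5: credit+=32
Total credits = 702

Answer: 702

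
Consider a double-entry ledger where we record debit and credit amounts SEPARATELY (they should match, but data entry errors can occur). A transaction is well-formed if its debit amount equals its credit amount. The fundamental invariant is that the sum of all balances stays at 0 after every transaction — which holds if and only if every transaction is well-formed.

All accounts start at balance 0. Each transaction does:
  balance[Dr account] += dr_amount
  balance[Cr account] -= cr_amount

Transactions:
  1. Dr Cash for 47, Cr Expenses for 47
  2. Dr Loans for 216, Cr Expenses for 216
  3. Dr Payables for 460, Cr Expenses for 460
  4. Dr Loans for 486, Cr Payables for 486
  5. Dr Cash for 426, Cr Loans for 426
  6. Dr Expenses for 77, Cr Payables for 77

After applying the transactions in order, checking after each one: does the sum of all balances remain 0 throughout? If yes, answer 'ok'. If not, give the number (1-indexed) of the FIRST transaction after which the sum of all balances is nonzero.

Answer: ok

Derivation:
After txn 1: dr=47 cr=47 sum_balances=0
After txn 2: dr=216 cr=216 sum_balances=0
After txn 3: dr=460 cr=460 sum_balances=0
After txn 4: dr=486 cr=486 sum_balances=0
After txn 5: dr=426 cr=426 sum_balances=0
After txn 6: dr=77 cr=77 sum_balances=0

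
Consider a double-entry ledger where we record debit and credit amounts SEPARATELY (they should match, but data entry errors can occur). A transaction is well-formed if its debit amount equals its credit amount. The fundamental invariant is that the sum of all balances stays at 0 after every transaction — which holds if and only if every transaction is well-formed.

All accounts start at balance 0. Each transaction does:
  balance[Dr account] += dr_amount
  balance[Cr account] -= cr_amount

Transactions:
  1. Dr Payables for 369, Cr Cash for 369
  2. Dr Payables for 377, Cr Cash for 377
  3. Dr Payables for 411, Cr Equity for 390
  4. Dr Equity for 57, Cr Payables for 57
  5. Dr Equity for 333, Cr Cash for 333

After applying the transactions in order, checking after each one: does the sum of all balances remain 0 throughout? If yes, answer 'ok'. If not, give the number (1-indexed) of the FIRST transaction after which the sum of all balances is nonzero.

Answer: 3

Derivation:
After txn 1: dr=369 cr=369 sum_balances=0
After txn 2: dr=377 cr=377 sum_balances=0
After txn 3: dr=411 cr=390 sum_balances=21
After txn 4: dr=57 cr=57 sum_balances=21
After txn 5: dr=333 cr=333 sum_balances=21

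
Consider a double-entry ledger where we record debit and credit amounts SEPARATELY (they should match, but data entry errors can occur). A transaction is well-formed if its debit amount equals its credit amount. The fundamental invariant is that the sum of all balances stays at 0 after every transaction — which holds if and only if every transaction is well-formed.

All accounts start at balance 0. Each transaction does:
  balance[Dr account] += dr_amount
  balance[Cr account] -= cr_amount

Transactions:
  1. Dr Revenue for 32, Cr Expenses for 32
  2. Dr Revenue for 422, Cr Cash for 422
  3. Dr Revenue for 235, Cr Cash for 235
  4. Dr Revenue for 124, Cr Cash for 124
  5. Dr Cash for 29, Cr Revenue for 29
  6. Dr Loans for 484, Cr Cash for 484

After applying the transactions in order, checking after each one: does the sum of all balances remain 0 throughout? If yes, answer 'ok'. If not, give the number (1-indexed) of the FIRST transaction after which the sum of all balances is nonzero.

Answer: ok

Derivation:
After txn 1: dr=32 cr=32 sum_balances=0
After txn 2: dr=422 cr=422 sum_balances=0
After txn 3: dr=235 cr=235 sum_balances=0
After txn 4: dr=124 cr=124 sum_balances=0
After txn 5: dr=29 cr=29 sum_balances=0
After txn 6: dr=484 cr=484 sum_balances=0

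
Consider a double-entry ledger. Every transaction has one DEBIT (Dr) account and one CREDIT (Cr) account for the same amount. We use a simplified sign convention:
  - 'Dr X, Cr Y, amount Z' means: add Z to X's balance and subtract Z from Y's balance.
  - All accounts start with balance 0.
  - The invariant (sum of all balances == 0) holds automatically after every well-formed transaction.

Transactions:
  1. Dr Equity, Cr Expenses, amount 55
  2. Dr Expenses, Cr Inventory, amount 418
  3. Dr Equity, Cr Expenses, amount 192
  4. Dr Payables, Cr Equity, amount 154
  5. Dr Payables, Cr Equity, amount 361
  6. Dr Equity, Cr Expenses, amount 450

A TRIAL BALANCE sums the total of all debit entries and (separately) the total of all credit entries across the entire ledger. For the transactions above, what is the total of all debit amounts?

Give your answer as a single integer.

Answer: 1630

Derivation:
Txn 1: debit+=55
Txn 2: debit+=418
Txn 3: debit+=192
Txn 4: debit+=154
Txn 5: debit+=361
Txn 6: debit+=450
Total debits = 1630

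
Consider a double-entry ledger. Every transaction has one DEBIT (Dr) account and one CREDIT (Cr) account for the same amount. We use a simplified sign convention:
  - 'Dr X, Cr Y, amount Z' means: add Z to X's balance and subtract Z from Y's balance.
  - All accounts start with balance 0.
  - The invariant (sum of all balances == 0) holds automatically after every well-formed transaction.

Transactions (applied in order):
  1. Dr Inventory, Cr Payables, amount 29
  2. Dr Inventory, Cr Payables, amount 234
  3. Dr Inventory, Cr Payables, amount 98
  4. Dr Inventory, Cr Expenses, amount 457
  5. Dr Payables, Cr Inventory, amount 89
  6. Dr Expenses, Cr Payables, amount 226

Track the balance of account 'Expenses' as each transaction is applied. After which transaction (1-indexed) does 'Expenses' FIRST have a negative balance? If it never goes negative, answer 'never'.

After txn 1: Expenses=0
After txn 2: Expenses=0
After txn 3: Expenses=0
After txn 4: Expenses=-457

Answer: 4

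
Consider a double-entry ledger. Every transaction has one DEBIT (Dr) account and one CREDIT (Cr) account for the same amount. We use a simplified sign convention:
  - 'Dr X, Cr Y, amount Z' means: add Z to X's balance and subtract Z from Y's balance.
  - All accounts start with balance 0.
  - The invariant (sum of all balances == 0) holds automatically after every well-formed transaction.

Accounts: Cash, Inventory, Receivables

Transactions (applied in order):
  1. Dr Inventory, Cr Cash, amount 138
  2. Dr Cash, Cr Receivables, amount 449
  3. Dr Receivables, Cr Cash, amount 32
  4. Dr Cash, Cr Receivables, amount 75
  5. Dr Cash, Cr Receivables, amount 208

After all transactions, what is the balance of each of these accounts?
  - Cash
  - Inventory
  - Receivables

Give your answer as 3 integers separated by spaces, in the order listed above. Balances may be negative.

After txn 1 (Dr Inventory, Cr Cash, amount 138): Cash=-138 Inventory=138
After txn 2 (Dr Cash, Cr Receivables, amount 449): Cash=311 Inventory=138 Receivables=-449
After txn 3 (Dr Receivables, Cr Cash, amount 32): Cash=279 Inventory=138 Receivables=-417
After txn 4 (Dr Cash, Cr Receivables, amount 75): Cash=354 Inventory=138 Receivables=-492
After txn 5 (Dr Cash, Cr Receivables, amount 208): Cash=562 Inventory=138 Receivables=-700

Answer: 562 138 -700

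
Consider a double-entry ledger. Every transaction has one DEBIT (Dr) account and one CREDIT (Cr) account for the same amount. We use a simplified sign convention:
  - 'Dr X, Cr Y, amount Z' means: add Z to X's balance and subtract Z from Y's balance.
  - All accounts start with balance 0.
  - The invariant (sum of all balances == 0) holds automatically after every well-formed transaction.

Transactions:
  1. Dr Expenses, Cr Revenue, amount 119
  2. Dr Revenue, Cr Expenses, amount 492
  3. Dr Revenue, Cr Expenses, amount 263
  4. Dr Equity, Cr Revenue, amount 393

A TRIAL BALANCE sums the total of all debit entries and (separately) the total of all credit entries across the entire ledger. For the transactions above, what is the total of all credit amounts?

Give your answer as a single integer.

Answer: 1267

Derivation:
Txn 1: credit+=119
Txn 2: credit+=492
Txn 3: credit+=263
Txn 4: credit+=393
Total credits = 1267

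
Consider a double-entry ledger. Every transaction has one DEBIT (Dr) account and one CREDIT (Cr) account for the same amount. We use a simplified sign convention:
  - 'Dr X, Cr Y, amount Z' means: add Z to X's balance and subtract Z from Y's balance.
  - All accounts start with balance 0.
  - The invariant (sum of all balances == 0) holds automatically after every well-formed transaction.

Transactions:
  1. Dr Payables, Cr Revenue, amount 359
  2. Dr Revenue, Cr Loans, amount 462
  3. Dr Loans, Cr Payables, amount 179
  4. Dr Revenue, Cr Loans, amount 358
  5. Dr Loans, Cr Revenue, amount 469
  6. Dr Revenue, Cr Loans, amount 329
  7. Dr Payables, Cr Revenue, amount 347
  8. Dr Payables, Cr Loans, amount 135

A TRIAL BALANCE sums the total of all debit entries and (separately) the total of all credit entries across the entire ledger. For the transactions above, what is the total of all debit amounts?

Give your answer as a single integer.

Txn 1: debit+=359
Txn 2: debit+=462
Txn 3: debit+=179
Txn 4: debit+=358
Txn 5: debit+=469
Txn 6: debit+=329
Txn 7: debit+=347
Txn 8: debit+=135
Total debits = 2638

Answer: 2638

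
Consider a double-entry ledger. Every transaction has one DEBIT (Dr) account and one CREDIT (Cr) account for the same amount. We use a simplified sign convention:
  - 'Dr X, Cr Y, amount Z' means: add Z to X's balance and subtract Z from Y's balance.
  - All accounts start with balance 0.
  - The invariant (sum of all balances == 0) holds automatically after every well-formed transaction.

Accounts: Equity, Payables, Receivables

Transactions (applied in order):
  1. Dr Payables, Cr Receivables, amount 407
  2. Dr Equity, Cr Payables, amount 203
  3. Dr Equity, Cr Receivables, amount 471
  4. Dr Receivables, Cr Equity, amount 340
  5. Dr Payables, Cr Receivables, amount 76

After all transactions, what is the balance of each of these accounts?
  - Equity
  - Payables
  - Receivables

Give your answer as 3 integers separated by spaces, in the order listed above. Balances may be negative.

After txn 1 (Dr Payables, Cr Receivables, amount 407): Payables=407 Receivables=-407
After txn 2 (Dr Equity, Cr Payables, amount 203): Equity=203 Payables=204 Receivables=-407
After txn 3 (Dr Equity, Cr Receivables, amount 471): Equity=674 Payables=204 Receivables=-878
After txn 4 (Dr Receivables, Cr Equity, amount 340): Equity=334 Payables=204 Receivables=-538
After txn 5 (Dr Payables, Cr Receivables, amount 76): Equity=334 Payables=280 Receivables=-614

Answer: 334 280 -614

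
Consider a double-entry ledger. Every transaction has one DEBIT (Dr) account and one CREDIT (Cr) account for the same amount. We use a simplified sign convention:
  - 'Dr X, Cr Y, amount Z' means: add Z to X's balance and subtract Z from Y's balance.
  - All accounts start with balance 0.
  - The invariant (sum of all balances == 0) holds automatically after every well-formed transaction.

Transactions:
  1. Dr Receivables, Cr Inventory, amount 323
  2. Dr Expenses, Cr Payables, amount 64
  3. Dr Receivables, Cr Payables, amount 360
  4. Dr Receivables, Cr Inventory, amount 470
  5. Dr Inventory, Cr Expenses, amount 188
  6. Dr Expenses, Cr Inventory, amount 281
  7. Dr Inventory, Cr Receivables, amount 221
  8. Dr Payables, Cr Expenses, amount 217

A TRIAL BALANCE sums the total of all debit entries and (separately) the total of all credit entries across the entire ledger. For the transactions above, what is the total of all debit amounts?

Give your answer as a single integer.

Answer: 2124

Derivation:
Txn 1: debit+=323
Txn 2: debit+=64
Txn 3: debit+=360
Txn 4: debit+=470
Txn 5: debit+=188
Txn 6: debit+=281
Txn 7: debit+=221
Txn 8: debit+=217
Total debits = 2124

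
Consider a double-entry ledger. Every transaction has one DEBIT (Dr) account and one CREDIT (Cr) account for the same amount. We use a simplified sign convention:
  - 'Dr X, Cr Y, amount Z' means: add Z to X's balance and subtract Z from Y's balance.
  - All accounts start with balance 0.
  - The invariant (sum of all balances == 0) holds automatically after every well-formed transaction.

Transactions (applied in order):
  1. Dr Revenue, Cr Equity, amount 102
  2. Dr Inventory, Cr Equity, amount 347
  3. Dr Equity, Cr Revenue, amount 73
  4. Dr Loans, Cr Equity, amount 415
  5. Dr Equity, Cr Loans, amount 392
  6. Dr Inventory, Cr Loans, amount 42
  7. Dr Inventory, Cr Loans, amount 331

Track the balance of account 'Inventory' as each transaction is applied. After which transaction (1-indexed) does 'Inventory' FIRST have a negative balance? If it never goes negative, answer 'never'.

After txn 1: Inventory=0
After txn 2: Inventory=347
After txn 3: Inventory=347
After txn 4: Inventory=347
After txn 5: Inventory=347
After txn 6: Inventory=389
After txn 7: Inventory=720

Answer: never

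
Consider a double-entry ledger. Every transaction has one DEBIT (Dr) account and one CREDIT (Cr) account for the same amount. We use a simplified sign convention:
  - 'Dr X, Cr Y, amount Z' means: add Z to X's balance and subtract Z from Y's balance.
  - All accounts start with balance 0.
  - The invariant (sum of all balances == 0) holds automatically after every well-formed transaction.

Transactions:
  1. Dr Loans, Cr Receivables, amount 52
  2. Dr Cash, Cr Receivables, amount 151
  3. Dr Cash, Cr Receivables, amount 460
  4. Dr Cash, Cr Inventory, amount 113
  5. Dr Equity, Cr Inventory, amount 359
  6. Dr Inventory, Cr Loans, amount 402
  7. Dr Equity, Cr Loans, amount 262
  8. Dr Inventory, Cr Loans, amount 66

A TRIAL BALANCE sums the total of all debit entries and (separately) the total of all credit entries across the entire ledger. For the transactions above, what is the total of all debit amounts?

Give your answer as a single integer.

Answer: 1865

Derivation:
Txn 1: debit+=52
Txn 2: debit+=151
Txn 3: debit+=460
Txn 4: debit+=113
Txn 5: debit+=359
Txn 6: debit+=402
Txn 7: debit+=262
Txn 8: debit+=66
Total debits = 1865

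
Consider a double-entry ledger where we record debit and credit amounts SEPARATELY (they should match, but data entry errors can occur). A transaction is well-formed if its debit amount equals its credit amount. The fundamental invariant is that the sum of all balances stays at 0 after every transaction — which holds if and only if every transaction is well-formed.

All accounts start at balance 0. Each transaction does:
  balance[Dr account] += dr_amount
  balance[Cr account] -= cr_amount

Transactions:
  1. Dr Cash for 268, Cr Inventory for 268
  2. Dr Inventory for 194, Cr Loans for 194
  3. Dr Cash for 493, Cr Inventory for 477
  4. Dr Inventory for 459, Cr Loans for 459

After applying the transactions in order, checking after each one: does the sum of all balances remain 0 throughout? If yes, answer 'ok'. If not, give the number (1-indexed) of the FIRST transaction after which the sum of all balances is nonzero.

After txn 1: dr=268 cr=268 sum_balances=0
After txn 2: dr=194 cr=194 sum_balances=0
After txn 3: dr=493 cr=477 sum_balances=16
After txn 4: dr=459 cr=459 sum_balances=16

Answer: 3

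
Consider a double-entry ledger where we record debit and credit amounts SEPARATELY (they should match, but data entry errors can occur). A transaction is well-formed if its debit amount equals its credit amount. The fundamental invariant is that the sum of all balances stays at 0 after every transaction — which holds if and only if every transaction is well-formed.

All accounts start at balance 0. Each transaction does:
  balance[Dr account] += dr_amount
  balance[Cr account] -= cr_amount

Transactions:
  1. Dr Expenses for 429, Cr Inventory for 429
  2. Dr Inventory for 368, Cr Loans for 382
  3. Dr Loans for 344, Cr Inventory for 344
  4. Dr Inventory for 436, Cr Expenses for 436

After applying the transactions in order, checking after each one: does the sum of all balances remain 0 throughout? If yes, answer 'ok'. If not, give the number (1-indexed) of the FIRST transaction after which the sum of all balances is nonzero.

After txn 1: dr=429 cr=429 sum_balances=0
After txn 2: dr=368 cr=382 sum_balances=-14
After txn 3: dr=344 cr=344 sum_balances=-14
After txn 4: dr=436 cr=436 sum_balances=-14

Answer: 2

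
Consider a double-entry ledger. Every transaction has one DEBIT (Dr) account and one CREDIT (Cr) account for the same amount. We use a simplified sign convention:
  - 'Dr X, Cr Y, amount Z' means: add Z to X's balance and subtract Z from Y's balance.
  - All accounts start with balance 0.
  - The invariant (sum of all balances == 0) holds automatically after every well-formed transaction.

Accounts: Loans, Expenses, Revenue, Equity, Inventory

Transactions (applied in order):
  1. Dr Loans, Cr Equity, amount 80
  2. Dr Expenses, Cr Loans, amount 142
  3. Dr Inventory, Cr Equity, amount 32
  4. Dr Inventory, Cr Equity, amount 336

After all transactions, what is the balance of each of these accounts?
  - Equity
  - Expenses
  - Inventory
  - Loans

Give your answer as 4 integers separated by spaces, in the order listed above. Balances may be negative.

After txn 1 (Dr Loans, Cr Equity, amount 80): Equity=-80 Loans=80
After txn 2 (Dr Expenses, Cr Loans, amount 142): Equity=-80 Expenses=142 Loans=-62
After txn 3 (Dr Inventory, Cr Equity, amount 32): Equity=-112 Expenses=142 Inventory=32 Loans=-62
After txn 4 (Dr Inventory, Cr Equity, amount 336): Equity=-448 Expenses=142 Inventory=368 Loans=-62

Answer: -448 142 368 -62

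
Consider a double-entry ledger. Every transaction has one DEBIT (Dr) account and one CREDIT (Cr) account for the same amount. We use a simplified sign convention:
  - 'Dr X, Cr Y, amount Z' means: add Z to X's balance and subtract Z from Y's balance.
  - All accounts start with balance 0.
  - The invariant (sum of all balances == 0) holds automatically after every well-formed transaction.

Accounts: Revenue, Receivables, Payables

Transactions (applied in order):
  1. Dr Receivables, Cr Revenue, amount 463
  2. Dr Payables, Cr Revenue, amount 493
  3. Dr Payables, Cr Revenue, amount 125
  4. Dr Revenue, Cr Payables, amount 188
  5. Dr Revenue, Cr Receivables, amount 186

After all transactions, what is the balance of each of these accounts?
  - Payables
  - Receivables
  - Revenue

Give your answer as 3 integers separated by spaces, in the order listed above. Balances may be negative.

After txn 1 (Dr Receivables, Cr Revenue, amount 463): Receivables=463 Revenue=-463
After txn 2 (Dr Payables, Cr Revenue, amount 493): Payables=493 Receivables=463 Revenue=-956
After txn 3 (Dr Payables, Cr Revenue, amount 125): Payables=618 Receivables=463 Revenue=-1081
After txn 4 (Dr Revenue, Cr Payables, amount 188): Payables=430 Receivables=463 Revenue=-893
After txn 5 (Dr Revenue, Cr Receivables, amount 186): Payables=430 Receivables=277 Revenue=-707

Answer: 430 277 -707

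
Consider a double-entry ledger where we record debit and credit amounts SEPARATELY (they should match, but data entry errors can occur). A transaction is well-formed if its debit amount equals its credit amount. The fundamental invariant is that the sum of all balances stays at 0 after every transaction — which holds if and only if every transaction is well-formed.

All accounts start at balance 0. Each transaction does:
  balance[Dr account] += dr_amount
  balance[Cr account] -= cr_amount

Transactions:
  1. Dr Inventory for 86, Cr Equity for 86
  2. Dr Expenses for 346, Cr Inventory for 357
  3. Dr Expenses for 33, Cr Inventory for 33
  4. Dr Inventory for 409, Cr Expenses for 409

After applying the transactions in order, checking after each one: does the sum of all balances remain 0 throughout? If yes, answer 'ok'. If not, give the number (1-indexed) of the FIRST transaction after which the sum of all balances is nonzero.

After txn 1: dr=86 cr=86 sum_balances=0
After txn 2: dr=346 cr=357 sum_balances=-11
After txn 3: dr=33 cr=33 sum_balances=-11
After txn 4: dr=409 cr=409 sum_balances=-11

Answer: 2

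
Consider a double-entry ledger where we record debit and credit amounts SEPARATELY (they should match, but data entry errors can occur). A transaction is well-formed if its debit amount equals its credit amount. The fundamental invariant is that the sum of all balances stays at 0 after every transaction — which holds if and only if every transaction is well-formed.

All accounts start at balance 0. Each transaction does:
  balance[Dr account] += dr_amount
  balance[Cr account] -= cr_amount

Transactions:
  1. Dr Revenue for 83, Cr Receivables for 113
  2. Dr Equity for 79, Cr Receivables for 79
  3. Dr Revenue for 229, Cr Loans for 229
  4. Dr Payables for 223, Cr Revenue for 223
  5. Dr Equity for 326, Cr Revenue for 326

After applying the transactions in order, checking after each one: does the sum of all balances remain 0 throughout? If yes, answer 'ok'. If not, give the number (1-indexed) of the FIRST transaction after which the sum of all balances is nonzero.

Answer: 1

Derivation:
After txn 1: dr=83 cr=113 sum_balances=-30
After txn 2: dr=79 cr=79 sum_balances=-30
After txn 3: dr=229 cr=229 sum_balances=-30
After txn 4: dr=223 cr=223 sum_balances=-30
After txn 5: dr=326 cr=326 sum_balances=-30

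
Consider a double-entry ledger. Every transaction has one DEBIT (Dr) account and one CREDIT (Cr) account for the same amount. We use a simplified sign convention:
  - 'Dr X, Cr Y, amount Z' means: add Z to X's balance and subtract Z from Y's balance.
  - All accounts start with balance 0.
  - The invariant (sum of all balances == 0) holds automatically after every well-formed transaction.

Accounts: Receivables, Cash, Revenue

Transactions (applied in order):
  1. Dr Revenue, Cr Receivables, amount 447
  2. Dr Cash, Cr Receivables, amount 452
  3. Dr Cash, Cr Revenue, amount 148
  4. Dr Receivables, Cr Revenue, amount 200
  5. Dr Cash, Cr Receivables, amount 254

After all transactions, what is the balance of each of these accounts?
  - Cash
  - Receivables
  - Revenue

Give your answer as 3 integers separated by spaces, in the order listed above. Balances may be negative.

Answer: 854 -953 99

Derivation:
After txn 1 (Dr Revenue, Cr Receivables, amount 447): Receivables=-447 Revenue=447
After txn 2 (Dr Cash, Cr Receivables, amount 452): Cash=452 Receivables=-899 Revenue=447
After txn 3 (Dr Cash, Cr Revenue, amount 148): Cash=600 Receivables=-899 Revenue=299
After txn 4 (Dr Receivables, Cr Revenue, amount 200): Cash=600 Receivables=-699 Revenue=99
After txn 5 (Dr Cash, Cr Receivables, amount 254): Cash=854 Receivables=-953 Revenue=99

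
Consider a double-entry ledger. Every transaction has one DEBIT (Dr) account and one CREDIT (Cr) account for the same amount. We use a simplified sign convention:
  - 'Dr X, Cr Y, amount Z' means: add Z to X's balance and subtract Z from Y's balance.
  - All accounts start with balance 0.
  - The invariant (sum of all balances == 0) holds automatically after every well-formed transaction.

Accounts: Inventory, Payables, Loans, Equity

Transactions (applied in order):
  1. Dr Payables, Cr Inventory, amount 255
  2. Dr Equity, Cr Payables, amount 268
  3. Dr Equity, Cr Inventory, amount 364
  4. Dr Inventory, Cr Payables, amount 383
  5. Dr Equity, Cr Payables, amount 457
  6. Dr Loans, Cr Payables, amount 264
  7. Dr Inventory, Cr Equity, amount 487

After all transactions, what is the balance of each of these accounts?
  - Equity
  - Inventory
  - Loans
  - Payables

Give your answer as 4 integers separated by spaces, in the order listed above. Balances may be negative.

After txn 1 (Dr Payables, Cr Inventory, amount 255): Inventory=-255 Payables=255
After txn 2 (Dr Equity, Cr Payables, amount 268): Equity=268 Inventory=-255 Payables=-13
After txn 3 (Dr Equity, Cr Inventory, amount 364): Equity=632 Inventory=-619 Payables=-13
After txn 4 (Dr Inventory, Cr Payables, amount 383): Equity=632 Inventory=-236 Payables=-396
After txn 5 (Dr Equity, Cr Payables, amount 457): Equity=1089 Inventory=-236 Payables=-853
After txn 6 (Dr Loans, Cr Payables, amount 264): Equity=1089 Inventory=-236 Loans=264 Payables=-1117
After txn 7 (Dr Inventory, Cr Equity, amount 487): Equity=602 Inventory=251 Loans=264 Payables=-1117

Answer: 602 251 264 -1117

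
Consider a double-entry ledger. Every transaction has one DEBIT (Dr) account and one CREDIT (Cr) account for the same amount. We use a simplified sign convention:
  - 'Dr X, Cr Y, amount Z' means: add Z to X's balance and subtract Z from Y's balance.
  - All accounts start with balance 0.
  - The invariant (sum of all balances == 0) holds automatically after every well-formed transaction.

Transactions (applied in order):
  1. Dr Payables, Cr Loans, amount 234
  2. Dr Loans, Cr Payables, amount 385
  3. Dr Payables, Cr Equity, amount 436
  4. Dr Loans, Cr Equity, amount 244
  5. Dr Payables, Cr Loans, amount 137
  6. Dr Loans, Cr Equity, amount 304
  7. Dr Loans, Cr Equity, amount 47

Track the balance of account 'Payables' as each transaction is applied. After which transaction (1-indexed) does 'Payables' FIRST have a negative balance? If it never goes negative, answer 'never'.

Answer: 2

Derivation:
After txn 1: Payables=234
After txn 2: Payables=-151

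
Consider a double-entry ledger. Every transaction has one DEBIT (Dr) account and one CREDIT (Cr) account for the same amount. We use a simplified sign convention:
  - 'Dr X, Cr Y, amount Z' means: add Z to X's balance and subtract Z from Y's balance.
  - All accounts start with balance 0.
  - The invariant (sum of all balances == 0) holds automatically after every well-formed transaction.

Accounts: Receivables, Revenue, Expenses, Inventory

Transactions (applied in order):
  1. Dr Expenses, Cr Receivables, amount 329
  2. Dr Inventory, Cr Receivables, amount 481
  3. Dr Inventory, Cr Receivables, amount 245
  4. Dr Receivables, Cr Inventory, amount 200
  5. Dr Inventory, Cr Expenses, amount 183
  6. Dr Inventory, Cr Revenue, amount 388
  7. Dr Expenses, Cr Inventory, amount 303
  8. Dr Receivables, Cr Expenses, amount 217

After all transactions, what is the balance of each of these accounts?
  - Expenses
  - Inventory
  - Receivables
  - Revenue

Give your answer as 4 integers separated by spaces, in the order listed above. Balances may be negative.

After txn 1 (Dr Expenses, Cr Receivables, amount 329): Expenses=329 Receivables=-329
After txn 2 (Dr Inventory, Cr Receivables, amount 481): Expenses=329 Inventory=481 Receivables=-810
After txn 3 (Dr Inventory, Cr Receivables, amount 245): Expenses=329 Inventory=726 Receivables=-1055
After txn 4 (Dr Receivables, Cr Inventory, amount 200): Expenses=329 Inventory=526 Receivables=-855
After txn 5 (Dr Inventory, Cr Expenses, amount 183): Expenses=146 Inventory=709 Receivables=-855
After txn 6 (Dr Inventory, Cr Revenue, amount 388): Expenses=146 Inventory=1097 Receivables=-855 Revenue=-388
After txn 7 (Dr Expenses, Cr Inventory, amount 303): Expenses=449 Inventory=794 Receivables=-855 Revenue=-388
After txn 8 (Dr Receivables, Cr Expenses, amount 217): Expenses=232 Inventory=794 Receivables=-638 Revenue=-388

Answer: 232 794 -638 -388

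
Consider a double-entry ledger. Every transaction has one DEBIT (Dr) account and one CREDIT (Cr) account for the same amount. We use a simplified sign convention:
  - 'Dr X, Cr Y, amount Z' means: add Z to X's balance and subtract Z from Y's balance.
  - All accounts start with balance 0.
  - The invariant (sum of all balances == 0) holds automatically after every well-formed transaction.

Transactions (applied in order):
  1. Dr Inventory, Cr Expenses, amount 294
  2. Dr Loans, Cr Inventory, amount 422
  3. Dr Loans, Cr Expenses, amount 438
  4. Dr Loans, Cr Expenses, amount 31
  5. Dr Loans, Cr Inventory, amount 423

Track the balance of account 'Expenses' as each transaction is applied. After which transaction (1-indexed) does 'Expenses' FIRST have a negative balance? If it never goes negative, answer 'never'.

Answer: 1

Derivation:
After txn 1: Expenses=-294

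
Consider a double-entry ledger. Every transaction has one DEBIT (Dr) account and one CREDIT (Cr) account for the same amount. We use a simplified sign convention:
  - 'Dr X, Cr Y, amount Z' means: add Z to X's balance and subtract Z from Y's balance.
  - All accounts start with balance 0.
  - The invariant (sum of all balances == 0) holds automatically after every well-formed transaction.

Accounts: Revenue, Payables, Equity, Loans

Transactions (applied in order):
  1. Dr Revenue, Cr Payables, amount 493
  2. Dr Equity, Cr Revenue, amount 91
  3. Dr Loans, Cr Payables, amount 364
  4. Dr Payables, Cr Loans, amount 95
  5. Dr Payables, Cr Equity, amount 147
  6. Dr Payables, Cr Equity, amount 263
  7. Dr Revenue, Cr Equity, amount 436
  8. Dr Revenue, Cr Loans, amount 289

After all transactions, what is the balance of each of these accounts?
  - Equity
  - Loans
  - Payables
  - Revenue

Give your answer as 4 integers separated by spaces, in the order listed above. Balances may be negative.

After txn 1 (Dr Revenue, Cr Payables, amount 493): Payables=-493 Revenue=493
After txn 2 (Dr Equity, Cr Revenue, amount 91): Equity=91 Payables=-493 Revenue=402
After txn 3 (Dr Loans, Cr Payables, amount 364): Equity=91 Loans=364 Payables=-857 Revenue=402
After txn 4 (Dr Payables, Cr Loans, amount 95): Equity=91 Loans=269 Payables=-762 Revenue=402
After txn 5 (Dr Payables, Cr Equity, amount 147): Equity=-56 Loans=269 Payables=-615 Revenue=402
After txn 6 (Dr Payables, Cr Equity, amount 263): Equity=-319 Loans=269 Payables=-352 Revenue=402
After txn 7 (Dr Revenue, Cr Equity, amount 436): Equity=-755 Loans=269 Payables=-352 Revenue=838
After txn 8 (Dr Revenue, Cr Loans, amount 289): Equity=-755 Loans=-20 Payables=-352 Revenue=1127

Answer: -755 -20 -352 1127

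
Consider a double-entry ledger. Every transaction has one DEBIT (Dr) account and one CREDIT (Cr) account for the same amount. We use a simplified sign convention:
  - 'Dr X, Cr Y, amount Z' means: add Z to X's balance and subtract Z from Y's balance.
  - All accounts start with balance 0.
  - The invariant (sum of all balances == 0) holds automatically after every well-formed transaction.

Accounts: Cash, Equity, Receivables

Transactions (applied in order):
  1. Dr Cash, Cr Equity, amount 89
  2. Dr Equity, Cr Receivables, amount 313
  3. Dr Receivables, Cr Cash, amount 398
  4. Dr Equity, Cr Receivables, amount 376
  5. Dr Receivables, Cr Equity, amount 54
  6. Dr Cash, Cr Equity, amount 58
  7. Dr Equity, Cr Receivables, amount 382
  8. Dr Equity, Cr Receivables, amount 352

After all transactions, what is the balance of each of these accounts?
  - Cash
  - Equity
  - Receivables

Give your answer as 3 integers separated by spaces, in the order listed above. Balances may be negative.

Answer: -251 1222 -971

Derivation:
After txn 1 (Dr Cash, Cr Equity, amount 89): Cash=89 Equity=-89
After txn 2 (Dr Equity, Cr Receivables, amount 313): Cash=89 Equity=224 Receivables=-313
After txn 3 (Dr Receivables, Cr Cash, amount 398): Cash=-309 Equity=224 Receivables=85
After txn 4 (Dr Equity, Cr Receivables, amount 376): Cash=-309 Equity=600 Receivables=-291
After txn 5 (Dr Receivables, Cr Equity, amount 54): Cash=-309 Equity=546 Receivables=-237
After txn 6 (Dr Cash, Cr Equity, amount 58): Cash=-251 Equity=488 Receivables=-237
After txn 7 (Dr Equity, Cr Receivables, amount 382): Cash=-251 Equity=870 Receivables=-619
After txn 8 (Dr Equity, Cr Receivables, amount 352): Cash=-251 Equity=1222 Receivables=-971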